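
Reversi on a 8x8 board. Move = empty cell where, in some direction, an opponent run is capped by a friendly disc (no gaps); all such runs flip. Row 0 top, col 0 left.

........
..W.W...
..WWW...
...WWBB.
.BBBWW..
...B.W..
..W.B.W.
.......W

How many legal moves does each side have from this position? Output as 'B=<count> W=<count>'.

-- B to move --
(0,1): no bracket -> illegal
(0,2): no bracket -> illegal
(0,3): no bracket -> illegal
(0,4): no bracket -> illegal
(0,5): no bracket -> illegal
(1,1): no bracket -> illegal
(1,3): flips 3 -> legal
(1,5): flips 2 -> legal
(2,1): no bracket -> illegal
(2,5): flips 1 -> legal
(3,1): no bracket -> illegal
(3,2): flips 2 -> legal
(4,6): flips 3 -> legal
(5,1): no bracket -> illegal
(5,2): no bracket -> illegal
(5,4): flips 1 -> legal
(5,6): no bracket -> illegal
(5,7): no bracket -> illegal
(6,1): no bracket -> illegal
(6,3): no bracket -> illegal
(6,5): flips 2 -> legal
(6,7): no bracket -> illegal
(7,1): flips 1 -> legal
(7,2): no bracket -> illegal
(7,3): no bracket -> illegal
(7,5): no bracket -> illegal
(7,6): no bracket -> illegal
B mobility = 8
-- W to move --
(2,5): flips 1 -> legal
(2,6): flips 1 -> legal
(2,7): flips 1 -> legal
(3,0): no bracket -> illegal
(3,1): no bracket -> illegal
(3,2): no bracket -> illegal
(3,7): flips 2 -> legal
(4,0): flips 3 -> legal
(4,6): flips 1 -> legal
(4,7): no bracket -> illegal
(5,0): no bracket -> illegal
(5,1): flips 1 -> legal
(5,2): flips 1 -> legal
(5,4): no bracket -> illegal
(6,3): flips 2 -> legal
(6,5): no bracket -> illegal
(7,3): flips 1 -> legal
(7,4): no bracket -> illegal
(7,5): no bracket -> illegal
W mobility = 10

Answer: B=8 W=10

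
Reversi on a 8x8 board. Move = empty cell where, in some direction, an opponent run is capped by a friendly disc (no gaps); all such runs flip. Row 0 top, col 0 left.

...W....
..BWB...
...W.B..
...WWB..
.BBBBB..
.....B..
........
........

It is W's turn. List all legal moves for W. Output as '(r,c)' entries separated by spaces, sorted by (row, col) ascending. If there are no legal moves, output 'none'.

(0,1): flips 1 -> legal
(0,2): no bracket -> illegal
(0,4): no bracket -> illegal
(0,5): flips 1 -> legal
(1,1): flips 1 -> legal
(1,5): flips 1 -> legal
(1,6): flips 1 -> legal
(2,1): flips 1 -> legal
(2,2): no bracket -> illegal
(2,4): no bracket -> illegal
(2,6): no bracket -> illegal
(3,0): no bracket -> illegal
(3,1): no bracket -> illegal
(3,2): no bracket -> illegal
(3,6): flips 3 -> legal
(4,0): no bracket -> illegal
(4,6): no bracket -> illegal
(5,0): no bracket -> illegal
(5,1): flips 1 -> legal
(5,2): flips 1 -> legal
(5,3): flips 1 -> legal
(5,4): flips 1 -> legal
(5,6): flips 1 -> legal
(6,4): no bracket -> illegal
(6,5): no bracket -> illegal
(6,6): flips 2 -> legal

Answer: (0,1) (0,5) (1,1) (1,5) (1,6) (2,1) (3,6) (5,1) (5,2) (5,3) (5,4) (5,6) (6,6)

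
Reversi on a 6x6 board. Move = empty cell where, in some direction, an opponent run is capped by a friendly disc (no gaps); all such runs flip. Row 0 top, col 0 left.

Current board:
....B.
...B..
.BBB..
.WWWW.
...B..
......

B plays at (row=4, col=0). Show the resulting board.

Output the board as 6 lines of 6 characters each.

Place B at (4,0); scan 8 dirs for brackets.
Dir NW: edge -> no flip
Dir N: first cell '.' (not opp) -> no flip
Dir NE: opp run (3,1) capped by B -> flip
Dir W: edge -> no flip
Dir E: first cell '.' (not opp) -> no flip
Dir SW: edge -> no flip
Dir S: first cell '.' (not opp) -> no flip
Dir SE: first cell '.' (not opp) -> no flip
All flips: (3,1)

Answer: ....B.
...B..
.BBB..
.BWWW.
B..B..
......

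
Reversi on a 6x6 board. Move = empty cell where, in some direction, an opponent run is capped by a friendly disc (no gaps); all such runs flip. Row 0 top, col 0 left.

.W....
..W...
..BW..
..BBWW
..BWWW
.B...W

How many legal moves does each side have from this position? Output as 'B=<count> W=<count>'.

-- B to move --
(0,0): no bracket -> illegal
(0,2): flips 1 -> legal
(0,3): no bracket -> illegal
(1,0): no bracket -> illegal
(1,1): no bracket -> illegal
(1,3): flips 1 -> legal
(1,4): flips 1 -> legal
(2,1): no bracket -> illegal
(2,4): flips 1 -> legal
(2,5): no bracket -> illegal
(5,2): no bracket -> illegal
(5,3): flips 1 -> legal
(5,4): flips 1 -> legal
B mobility = 6
-- W to move --
(1,1): flips 2 -> legal
(1,3): no bracket -> illegal
(2,1): flips 2 -> legal
(2,4): no bracket -> illegal
(3,1): flips 2 -> legal
(4,0): no bracket -> illegal
(4,1): flips 2 -> legal
(5,0): no bracket -> illegal
(5,2): flips 3 -> legal
(5,3): no bracket -> illegal
W mobility = 5

Answer: B=6 W=5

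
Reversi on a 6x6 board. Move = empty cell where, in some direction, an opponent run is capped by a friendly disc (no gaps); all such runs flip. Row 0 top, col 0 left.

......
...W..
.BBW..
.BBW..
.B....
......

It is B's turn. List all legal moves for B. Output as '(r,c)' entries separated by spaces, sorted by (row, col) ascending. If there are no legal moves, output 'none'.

(0,2): no bracket -> illegal
(0,3): no bracket -> illegal
(0,4): flips 1 -> legal
(1,2): no bracket -> illegal
(1,4): flips 1 -> legal
(2,4): flips 1 -> legal
(3,4): flips 1 -> legal
(4,2): no bracket -> illegal
(4,3): no bracket -> illegal
(4,4): flips 1 -> legal

Answer: (0,4) (1,4) (2,4) (3,4) (4,4)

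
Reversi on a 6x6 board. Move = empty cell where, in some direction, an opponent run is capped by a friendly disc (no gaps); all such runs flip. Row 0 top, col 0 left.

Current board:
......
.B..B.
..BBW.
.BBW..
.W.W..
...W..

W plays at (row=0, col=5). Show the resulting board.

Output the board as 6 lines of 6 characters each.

Place W at (0,5); scan 8 dirs for brackets.
Dir NW: edge -> no flip
Dir N: edge -> no flip
Dir NE: edge -> no flip
Dir W: first cell '.' (not opp) -> no flip
Dir E: edge -> no flip
Dir SW: opp run (1,4) (2,3) (3,2) capped by W -> flip
Dir S: first cell '.' (not opp) -> no flip
Dir SE: edge -> no flip
All flips: (1,4) (2,3) (3,2)

Answer: .....W
.B..W.
..BWW.
.BWW..
.W.W..
...W..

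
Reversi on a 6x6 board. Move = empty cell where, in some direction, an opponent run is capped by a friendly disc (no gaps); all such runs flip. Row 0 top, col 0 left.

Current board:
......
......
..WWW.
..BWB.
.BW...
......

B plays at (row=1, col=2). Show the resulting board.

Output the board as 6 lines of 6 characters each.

Answer: ......
..B...
..BBW.
..BWB.
.BW...
......

Derivation:
Place B at (1,2); scan 8 dirs for brackets.
Dir NW: first cell '.' (not opp) -> no flip
Dir N: first cell '.' (not opp) -> no flip
Dir NE: first cell '.' (not opp) -> no flip
Dir W: first cell '.' (not opp) -> no flip
Dir E: first cell '.' (not opp) -> no flip
Dir SW: first cell '.' (not opp) -> no flip
Dir S: opp run (2,2) capped by B -> flip
Dir SE: opp run (2,3) capped by B -> flip
All flips: (2,2) (2,3)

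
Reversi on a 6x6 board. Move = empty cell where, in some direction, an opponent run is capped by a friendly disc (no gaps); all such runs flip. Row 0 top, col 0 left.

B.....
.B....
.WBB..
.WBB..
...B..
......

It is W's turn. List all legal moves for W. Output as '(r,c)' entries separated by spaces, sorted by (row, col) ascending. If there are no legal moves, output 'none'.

Answer: (0,1) (1,3) (2,4) (3,4) (5,4)

Derivation:
(0,1): flips 1 -> legal
(0,2): no bracket -> illegal
(1,0): no bracket -> illegal
(1,2): no bracket -> illegal
(1,3): flips 1 -> legal
(1,4): no bracket -> illegal
(2,0): no bracket -> illegal
(2,4): flips 2 -> legal
(3,4): flips 2 -> legal
(4,1): no bracket -> illegal
(4,2): no bracket -> illegal
(4,4): no bracket -> illegal
(5,2): no bracket -> illegal
(5,3): no bracket -> illegal
(5,4): flips 2 -> legal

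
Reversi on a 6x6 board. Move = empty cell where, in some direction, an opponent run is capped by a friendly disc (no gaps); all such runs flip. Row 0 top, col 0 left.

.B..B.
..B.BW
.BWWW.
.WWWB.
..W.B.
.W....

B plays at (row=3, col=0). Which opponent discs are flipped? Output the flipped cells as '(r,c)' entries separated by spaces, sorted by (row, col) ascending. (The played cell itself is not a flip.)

Answer: (3,1) (3,2) (3,3)

Derivation:
Dir NW: edge -> no flip
Dir N: first cell '.' (not opp) -> no flip
Dir NE: first cell 'B' (not opp) -> no flip
Dir W: edge -> no flip
Dir E: opp run (3,1) (3,2) (3,3) capped by B -> flip
Dir SW: edge -> no flip
Dir S: first cell '.' (not opp) -> no flip
Dir SE: first cell '.' (not opp) -> no flip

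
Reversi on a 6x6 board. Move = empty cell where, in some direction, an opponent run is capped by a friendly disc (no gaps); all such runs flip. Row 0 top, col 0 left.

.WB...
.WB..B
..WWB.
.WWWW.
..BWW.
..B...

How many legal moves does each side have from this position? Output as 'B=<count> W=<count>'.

-- B to move --
(0,0): flips 1 -> legal
(1,0): flips 1 -> legal
(1,3): no bracket -> illegal
(1,4): no bracket -> illegal
(2,0): flips 2 -> legal
(2,1): flips 2 -> legal
(2,5): flips 2 -> legal
(3,0): no bracket -> illegal
(3,5): no bracket -> illegal
(4,0): no bracket -> illegal
(4,1): no bracket -> illegal
(4,5): flips 4 -> legal
(5,3): no bracket -> illegal
(5,4): flips 2 -> legal
(5,5): no bracket -> illegal
B mobility = 7
-- W to move --
(0,3): flips 1 -> legal
(0,4): no bracket -> illegal
(0,5): no bracket -> illegal
(1,3): flips 1 -> legal
(1,4): flips 1 -> legal
(2,1): no bracket -> illegal
(2,5): flips 1 -> legal
(3,5): no bracket -> illegal
(4,1): flips 1 -> legal
(5,1): flips 1 -> legal
(5,3): flips 1 -> legal
W mobility = 7

Answer: B=7 W=7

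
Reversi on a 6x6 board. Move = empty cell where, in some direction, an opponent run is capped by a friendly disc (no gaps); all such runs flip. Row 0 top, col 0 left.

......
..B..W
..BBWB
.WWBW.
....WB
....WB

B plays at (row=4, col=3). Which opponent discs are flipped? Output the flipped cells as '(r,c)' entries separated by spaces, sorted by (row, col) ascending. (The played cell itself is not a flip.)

Dir NW: opp run (3,2), next='.' -> no flip
Dir N: first cell 'B' (not opp) -> no flip
Dir NE: opp run (3,4) capped by B -> flip
Dir W: first cell '.' (not opp) -> no flip
Dir E: opp run (4,4) capped by B -> flip
Dir SW: first cell '.' (not opp) -> no flip
Dir S: first cell '.' (not opp) -> no flip
Dir SE: opp run (5,4), next=edge -> no flip

Answer: (3,4) (4,4)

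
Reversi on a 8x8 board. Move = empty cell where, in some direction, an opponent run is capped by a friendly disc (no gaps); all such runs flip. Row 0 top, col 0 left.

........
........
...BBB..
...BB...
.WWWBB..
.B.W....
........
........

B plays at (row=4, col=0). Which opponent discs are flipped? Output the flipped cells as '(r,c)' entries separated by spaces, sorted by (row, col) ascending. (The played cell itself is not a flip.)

Answer: (4,1) (4,2) (4,3)

Derivation:
Dir NW: edge -> no flip
Dir N: first cell '.' (not opp) -> no flip
Dir NE: first cell '.' (not opp) -> no flip
Dir W: edge -> no flip
Dir E: opp run (4,1) (4,2) (4,3) capped by B -> flip
Dir SW: edge -> no flip
Dir S: first cell '.' (not opp) -> no flip
Dir SE: first cell 'B' (not opp) -> no flip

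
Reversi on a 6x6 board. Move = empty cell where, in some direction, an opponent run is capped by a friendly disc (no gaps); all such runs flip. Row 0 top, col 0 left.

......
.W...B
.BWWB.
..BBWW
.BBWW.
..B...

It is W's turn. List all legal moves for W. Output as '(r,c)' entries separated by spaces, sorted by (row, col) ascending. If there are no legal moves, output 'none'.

(0,4): no bracket -> illegal
(0,5): no bracket -> illegal
(1,0): flips 2 -> legal
(1,2): no bracket -> illegal
(1,3): flips 1 -> legal
(1,4): flips 1 -> legal
(2,0): flips 1 -> legal
(2,5): flips 1 -> legal
(3,0): no bracket -> illegal
(3,1): flips 3 -> legal
(4,0): flips 2 -> legal
(5,0): flips 2 -> legal
(5,1): no bracket -> illegal
(5,3): no bracket -> illegal

Answer: (1,0) (1,3) (1,4) (2,0) (2,5) (3,1) (4,0) (5,0)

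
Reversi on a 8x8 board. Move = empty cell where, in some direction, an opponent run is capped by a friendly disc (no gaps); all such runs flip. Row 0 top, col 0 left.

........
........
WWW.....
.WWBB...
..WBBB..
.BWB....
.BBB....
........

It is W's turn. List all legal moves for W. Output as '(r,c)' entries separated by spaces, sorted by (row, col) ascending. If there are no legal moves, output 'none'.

(2,3): no bracket -> illegal
(2,4): flips 1 -> legal
(2,5): flips 2 -> legal
(3,5): flips 2 -> legal
(3,6): no bracket -> illegal
(4,0): no bracket -> illegal
(4,1): no bracket -> illegal
(4,6): flips 3 -> legal
(5,0): flips 1 -> legal
(5,4): flips 2 -> legal
(5,5): flips 2 -> legal
(5,6): no bracket -> illegal
(6,0): flips 1 -> legal
(6,4): flips 1 -> legal
(7,0): flips 1 -> legal
(7,1): no bracket -> illegal
(7,2): flips 1 -> legal
(7,3): no bracket -> illegal
(7,4): flips 1 -> legal

Answer: (2,4) (2,5) (3,5) (4,6) (5,0) (5,4) (5,5) (6,0) (6,4) (7,0) (7,2) (7,4)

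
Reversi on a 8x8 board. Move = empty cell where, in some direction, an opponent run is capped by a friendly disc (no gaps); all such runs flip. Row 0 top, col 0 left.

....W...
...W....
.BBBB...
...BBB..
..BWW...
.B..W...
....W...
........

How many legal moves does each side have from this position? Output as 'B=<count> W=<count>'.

-- B to move --
(0,2): flips 1 -> legal
(0,3): flips 1 -> legal
(0,5): no bracket -> illegal
(1,2): no bracket -> illegal
(1,4): no bracket -> illegal
(1,5): no bracket -> illegal
(3,2): no bracket -> illegal
(4,5): flips 2 -> legal
(5,2): flips 1 -> legal
(5,3): flips 2 -> legal
(5,5): flips 1 -> legal
(6,3): no bracket -> illegal
(6,5): no bracket -> illegal
(7,3): no bracket -> illegal
(7,4): flips 3 -> legal
(7,5): no bracket -> illegal
B mobility = 7
-- W to move --
(1,0): no bracket -> illegal
(1,1): flips 2 -> legal
(1,2): no bracket -> illegal
(1,4): flips 2 -> legal
(1,5): no bracket -> illegal
(2,0): no bracket -> illegal
(2,5): flips 1 -> legal
(2,6): flips 1 -> legal
(3,0): no bracket -> illegal
(3,1): flips 1 -> legal
(3,2): no bracket -> illegal
(3,6): no bracket -> illegal
(4,0): no bracket -> illegal
(4,1): flips 1 -> legal
(4,5): no bracket -> illegal
(4,6): flips 2 -> legal
(5,0): no bracket -> illegal
(5,2): no bracket -> illegal
(5,3): no bracket -> illegal
(6,0): no bracket -> illegal
(6,1): no bracket -> illegal
(6,2): no bracket -> illegal
W mobility = 7

Answer: B=7 W=7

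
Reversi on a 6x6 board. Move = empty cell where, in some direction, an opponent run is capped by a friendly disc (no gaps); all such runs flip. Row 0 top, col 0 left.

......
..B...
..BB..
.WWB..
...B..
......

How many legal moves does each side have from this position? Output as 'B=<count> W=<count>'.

Answer: B=5 W=5

Derivation:
-- B to move --
(2,0): no bracket -> illegal
(2,1): flips 1 -> legal
(3,0): flips 2 -> legal
(4,0): flips 1 -> legal
(4,1): flips 1 -> legal
(4,2): flips 1 -> legal
B mobility = 5
-- W to move --
(0,1): no bracket -> illegal
(0,2): flips 2 -> legal
(0,3): no bracket -> illegal
(1,1): no bracket -> illegal
(1,3): flips 1 -> legal
(1,4): flips 1 -> legal
(2,1): no bracket -> illegal
(2,4): no bracket -> illegal
(3,4): flips 1 -> legal
(4,2): no bracket -> illegal
(4,4): no bracket -> illegal
(5,2): no bracket -> illegal
(5,3): no bracket -> illegal
(5,4): flips 1 -> legal
W mobility = 5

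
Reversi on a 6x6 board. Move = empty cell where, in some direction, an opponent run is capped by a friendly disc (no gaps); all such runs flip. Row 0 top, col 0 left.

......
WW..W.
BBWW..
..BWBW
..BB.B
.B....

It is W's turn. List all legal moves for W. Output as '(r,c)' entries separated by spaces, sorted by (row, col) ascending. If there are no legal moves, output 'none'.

(1,2): no bracket -> illegal
(2,4): no bracket -> illegal
(2,5): no bracket -> illegal
(3,0): flips 1 -> legal
(3,1): flips 2 -> legal
(4,0): no bracket -> illegal
(4,1): flips 1 -> legal
(4,4): no bracket -> illegal
(5,0): no bracket -> illegal
(5,2): flips 2 -> legal
(5,3): flips 1 -> legal
(5,4): flips 3 -> legal
(5,5): flips 1 -> legal

Answer: (3,0) (3,1) (4,1) (5,2) (5,3) (5,4) (5,5)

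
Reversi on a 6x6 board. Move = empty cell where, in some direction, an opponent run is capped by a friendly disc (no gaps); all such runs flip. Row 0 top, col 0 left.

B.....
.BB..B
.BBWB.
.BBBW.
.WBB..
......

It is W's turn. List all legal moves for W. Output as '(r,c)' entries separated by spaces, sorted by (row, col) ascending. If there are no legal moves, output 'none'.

(0,1): flips 4 -> legal
(0,2): no bracket -> illegal
(0,3): no bracket -> illegal
(0,4): no bracket -> illegal
(0,5): no bracket -> illegal
(1,0): no bracket -> illegal
(1,3): no bracket -> illegal
(1,4): flips 1 -> legal
(2,0): flips 2 -> legal
(2,5): flips 1 -> legal
(3,0): flips 3 -> legal
(3,5): no bracket -> illegal
(4,0): no bracket -> illegal
(4,4): flips 2 -> legal
(5,1): no bracket -> illegal
(5,2): flips 1 -> legal
(5,3): flips 2 -> legal
(5,4): no bracket -> illegal

Answer: (0,1) (1,4) (2,0) (2,5) (3,0) (4,4) (5,2) (5,3)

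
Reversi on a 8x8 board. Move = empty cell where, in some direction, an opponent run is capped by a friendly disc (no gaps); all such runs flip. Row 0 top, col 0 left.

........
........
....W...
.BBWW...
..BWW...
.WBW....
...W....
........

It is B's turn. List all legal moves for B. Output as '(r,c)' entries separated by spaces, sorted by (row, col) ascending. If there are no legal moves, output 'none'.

Answer: (1,5) (2,5) (3,5) (4,5) (5,0) (5,4) (6,0) (6,4) (7,4)

Derivation:
(1,3): no bracket -> illegal
(1,4): no bracket -> illegal
(1,5): flips 2 -> legal
(2,2): no bracket -> illegal
(2,3): no bracket -> illegal
(2,5): flips 2 -> legal
(3,5): flips 2 -> legal
(4,0): no bracket -> illegal
(4,1): no bracket -> illegal
(4,5): flips 2 -> legal
(5,0): flips 1 -> legal
(5,4): flips 2 -> legal
(5,5): no bracket -> illegal
(6,0): flips 1 -> legal
(6,1): no bracket -> illegal
(6,2): no bracket -> illegal
(6,4): flips 1 -> legal
(7,2): no bracket -> illegal
(7,3): no bracket -> illegal
(7,4): flips 1 -> legal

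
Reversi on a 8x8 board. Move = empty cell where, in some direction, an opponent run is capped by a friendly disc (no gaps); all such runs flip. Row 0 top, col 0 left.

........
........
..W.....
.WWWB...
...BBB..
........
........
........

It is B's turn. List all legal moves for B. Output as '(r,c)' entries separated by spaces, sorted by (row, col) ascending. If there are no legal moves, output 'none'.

Answer: (1,1) (2,1) (2,3) (3,0)

Derivation:
(1,1): flips 2 -> legal
(1,2): no bracket -> illegal
(1,3): no bracket -> illegal
(2,0): no bracket -> illegal
(2,1): flips 1 -> legal
(2,3): flips 1 -> legal
(2,4): no bracket -> illegal
(3,0): flips 3 -> legal
(4,0): no bracket -> illegal
(4,1): no bracket -> illegal
(4,2): no bracket -> illegal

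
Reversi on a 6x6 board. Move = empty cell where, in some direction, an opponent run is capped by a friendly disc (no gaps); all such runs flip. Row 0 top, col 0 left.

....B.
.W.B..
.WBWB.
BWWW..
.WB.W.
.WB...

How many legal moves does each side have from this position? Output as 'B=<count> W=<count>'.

Answer: B=8 W=6

Derivation:
-- B to move --
(0,0): flips 1 -> legal
(0,1): no bracket -> illegal
(0,2): no bracket -> illegal
(1,0): no bracket -> illegal
(1,2): flips 1 -> legal
(1,4): no bracket -> illegal
(2,0): flips 2 -> legal
(3,4): flips 3 -> legal
(3,5): no bracket -> illegal
(4,0): flips 2 -> legal
(4,3): flips 2 -> legal
(4,5): no bracket -> illegal
(5,0): flips 1 -> legal
(5,3): no bracket -> illegal
(5,4): no bracket -> illegal
(5,5): flips 2 -> legal
B mobility = 8
-- W to move --
(0,2): no bracket -> illegal
(0,3): flips 1 -> legal
(0,5): no bracket -> illegal
(1,2): flips 1 -> legal
(1,4): no bracket -> illegal
(1,5): flips 1 -> legal
(2,0): no bracket -> illegal
(2,5): flips 1 -> legal
(3,4): no bracket -> illegal
(3,5): no bracket -> illegal
(4,0): no bracket -> illegal
(4,3): flips 1 -> legal
(5,3): flips 2 -> legal
W mobility = 6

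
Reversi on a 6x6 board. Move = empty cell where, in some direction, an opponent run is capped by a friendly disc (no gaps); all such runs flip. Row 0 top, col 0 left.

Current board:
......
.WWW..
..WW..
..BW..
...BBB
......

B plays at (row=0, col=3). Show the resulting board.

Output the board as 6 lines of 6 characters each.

Place B at (0,3); scan 8 dirs for brackets.
Dir NW: edge -> no flip
Dir N: edge -> no flip
Dir NE: edge -> no flip
Dir W: first cell '.' (not opp) -> no flip
Dir E: first cell '.' (not opp) -> no flip
Dir SW: opp run (1,2), next='.' -> no flip
Dir S: opp run (1,3) (2,3) (3,3) capped by B -> flip
Dir SE: first cell '.' (not opp) -> no flip
All flips: (1,3) (2,3) (3,3)

Answer: ...B..
.WWB..
..WB..
..BB..
...BBB
......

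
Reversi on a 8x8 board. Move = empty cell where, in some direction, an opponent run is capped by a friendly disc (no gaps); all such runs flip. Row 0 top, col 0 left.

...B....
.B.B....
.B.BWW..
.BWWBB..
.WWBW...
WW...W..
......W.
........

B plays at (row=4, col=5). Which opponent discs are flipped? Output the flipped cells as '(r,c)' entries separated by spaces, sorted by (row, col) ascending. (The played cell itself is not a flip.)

Dir NW: first cell 'B' (not opp) -> no flip
Dir N: first cell 'B' (not opp) -> no flip
Dir NE: first cell '.' (not opp) -> no flip
Dir W: opp run (4,4) capped by B -> flip
Dir E: first cell '.' (not opp) -> no flip
Dir SW: first cell '.' (not opp) -> no flip
Dir S: opp run (5,5), next='.' -> no flip
Dir SE: first cell '.' (not opp) -> no flip

Answer: (4,4)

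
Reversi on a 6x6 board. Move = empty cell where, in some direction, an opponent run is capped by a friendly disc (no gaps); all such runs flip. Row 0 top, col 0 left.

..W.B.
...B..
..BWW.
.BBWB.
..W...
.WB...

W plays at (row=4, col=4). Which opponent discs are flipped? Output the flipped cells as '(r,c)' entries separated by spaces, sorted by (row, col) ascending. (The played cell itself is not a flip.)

Answer: (3,4)

Derivation:
Dir NW: first cell 'W' (not opp) -> no flip
Dir N: opp run (3,4) capped by W -> flip
Dir NE: first cell '.' (not opp) -> no flip
Dir W: first cell '.' (not opp) -> no flip
Dir E: first cell '.' (not opp) -> no flip
Dir SW: first cell '.' (not opp) -> no flip
Dir S: first cell '.' (not opp) -> no flip
Dir SE: first cell '.' (not opp) -> no flip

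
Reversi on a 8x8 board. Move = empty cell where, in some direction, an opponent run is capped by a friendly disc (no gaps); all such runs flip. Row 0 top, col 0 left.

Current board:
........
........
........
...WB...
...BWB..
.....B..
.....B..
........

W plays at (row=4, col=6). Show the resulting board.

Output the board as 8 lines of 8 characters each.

Answer: ........
........
........
...WB...
...BWWW.
.....B..
.....B..
........

Derivation:
Place W at (4,6); scan 8 dirs for brackets.
Dir NW: first cell '.' (not opp) -> no flip
Dir N: first cell '.' (not opp) -> no flip
Dir NE: first cell '.' (not opp) -> no flip
Dir W: opp run (4,5) capped by W -> flip
Dir E: first cell '.' (not opp) -> no flip
Dir SW: opp run (5,5), next='.' -> no flip
Dir S: first cell '.' (not opp) -> no flip
Dir SE: first cell '.' (not opp) -> no flip
All flips: (4,5)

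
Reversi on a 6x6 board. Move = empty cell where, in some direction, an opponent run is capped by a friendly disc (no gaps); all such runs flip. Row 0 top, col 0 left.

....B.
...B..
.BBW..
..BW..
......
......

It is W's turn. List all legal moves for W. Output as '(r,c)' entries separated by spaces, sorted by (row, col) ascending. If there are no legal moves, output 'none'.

Answer: (0,3) (1,1) (2,0) (3,1) (4,1)

Derivation:
(0,2): no bracket -> illegal
(0,3): flips 1 -> legal
(0,5): no bracket -> illegal
(1,0): no bracket -> illegal
(1,1): flips 1 -> legal
(1,2): no bracket -> illegal
(1,4): no bracket -> illegal
(1,5): no bracket -> illegal
(2,0): flips 2 -> legal
(2,4): no bracket -> illegal
(3,0): no bracket -> illegal
(3,1): flips 1 -> legal
(4,1): flips 1 -> legal
(4,2): no bracket -> illegal
(4,3): no bracket -> illegal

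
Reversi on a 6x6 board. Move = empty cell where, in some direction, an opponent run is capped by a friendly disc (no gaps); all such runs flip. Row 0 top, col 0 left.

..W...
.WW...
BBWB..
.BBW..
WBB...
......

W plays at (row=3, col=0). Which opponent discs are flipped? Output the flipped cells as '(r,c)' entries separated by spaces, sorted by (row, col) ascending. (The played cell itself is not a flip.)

Answer: (2,1) (3,1) (3,2)

Derivation:
Dir NW: edge -> no flip
Dir N: opp run (2,0), next='.' -> no flip
Dir NE: opp run (2,1) capped by W -> flip
Dir W: edge -> no flip
Dir E: opp run (3,1) (3,2) capped by W -> flip
Dir SW: edge -> no flip
Dir S: first cell 'W' (not opp) -> no flip
Dir SE: opp run (4,1), next='.' -> no flip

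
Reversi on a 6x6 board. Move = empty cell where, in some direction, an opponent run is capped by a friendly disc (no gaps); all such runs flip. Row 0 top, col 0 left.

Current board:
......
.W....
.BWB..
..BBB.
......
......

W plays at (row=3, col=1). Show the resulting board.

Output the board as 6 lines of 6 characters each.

Place W at (3,1); scan 8 dirs for brackets.
Dir NW: first cell '.' (not opp) -> no flip
Dir N: opp run (2,1) capped by W -> flip
Dir NE: first cell 'W' (not opp) -> no flip
Dir W: first cell '.' (not opp) -> no flip
Dir E: opp run (3,2) (3,3) (3,4), next='.' -> no flip
Dir SW: first cell '.' (not opp) -> no flip
Dir S: first cell '.' (not opp) -> no flip
Dir SE: first cell '.' (not opp) -> no flip
All flips: (2,1)

Answer: ......
.W....
.WWB..
.WBBB.
......
......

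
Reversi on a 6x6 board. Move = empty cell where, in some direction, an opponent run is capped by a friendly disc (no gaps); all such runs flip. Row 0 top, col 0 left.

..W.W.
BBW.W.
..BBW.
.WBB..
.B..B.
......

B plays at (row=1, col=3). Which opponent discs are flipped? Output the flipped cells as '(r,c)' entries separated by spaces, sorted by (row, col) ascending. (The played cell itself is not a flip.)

Dir NW: opp run (0,2), next=edge -> no flip
Dir N: first cell '.' (not opp) -> no flip
Dir NE: opp run (0,4), next=edge -> no flip
Dir W: opp run (1,2) capped by B -> flip
Dir E: opp run (1,4), next='.' -> no flip
Dir SW: first cell 'B' (not opp) -> no flip
Dir S: first cell 'B' (not opp) -> no flip
Dir SE: opp run (2,4), next='.' -> no flip

Answer: (1,2)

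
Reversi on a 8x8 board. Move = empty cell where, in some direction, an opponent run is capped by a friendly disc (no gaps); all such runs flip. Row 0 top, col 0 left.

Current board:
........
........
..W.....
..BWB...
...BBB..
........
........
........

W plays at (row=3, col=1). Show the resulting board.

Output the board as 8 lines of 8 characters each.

Answer: ........
........
..W.....
.WWWB...
...BBB..
........
........
........

Derivation:
Place W at (3,1); scan 8 dirs for brackets.
Dir NW: first cell '.' (not opp) -> no flip
Dir N: first cell '.' (not opp) -> no flip
Dir NE: first cell 'W' (not opp) -> no flip
Dir W: first cell '.' (not opp) -> no flip
Dir E: opp run (3,2) capped by W -> flip
Dir SW: first cell '.' (not opp) -> no flip
Dir S: first cell '.' (not opp) -> no flip
Dir SE: first cell '.' (not opp) -> no flip
All flips: (3,2)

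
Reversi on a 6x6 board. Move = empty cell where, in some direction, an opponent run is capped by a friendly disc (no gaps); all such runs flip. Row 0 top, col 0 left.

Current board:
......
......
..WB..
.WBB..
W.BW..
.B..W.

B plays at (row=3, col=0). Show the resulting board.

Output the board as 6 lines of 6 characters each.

Answer: ......
......
..WB..
BBBB..
W.BW..
.B..W.

Derivation:
Place B at (3,0); scan 8 dirs for brackets.
Dir NW: edge -> no flip
Dir N: first cell '.' (not opp) -> no flip
Dir NE: first cell '.' (not opp) -> no flip
Dir W: edge -> no flip
Dir E: opp run (3,1) capped by B -> flip
Dir SW: edge -> no flip
Dir S: opp run (4,0), next='.' -> no flip
Dir SE: first cell '.' (not opp) -> no flip
All flips: (3,1)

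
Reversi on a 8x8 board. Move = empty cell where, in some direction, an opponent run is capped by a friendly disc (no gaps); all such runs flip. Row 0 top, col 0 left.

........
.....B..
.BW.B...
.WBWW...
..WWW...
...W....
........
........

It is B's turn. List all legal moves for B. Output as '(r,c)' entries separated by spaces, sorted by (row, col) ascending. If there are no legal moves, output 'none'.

Answer: (1,2) (2,3) (3,0) (3,5) (4,1) (5,1) (5,2) (5,4)

Derivation:
(1,1): no bracket -> illegal
(1,2): flips 1 -> legal
(1,3): no bracket -> illegal
(2,0): no bracket -> illegal
(2,3): flips 1 -> legal
(2,5): no bracket -> illegal
(3,0): flips 1 -> legal
(3,5): flips 2 -> legal
(4,0): no bracket -> illegal
(4,1): flips 1 -> legal
(4,5): no bracket -> illegal
(5,1): flips 2 -> legal
(5,2): flips 1 -> legal
(5,4): flips 3 -> legal
(5,5): no bracket -> illegal
(6,2): no bracket -> illegal
(6,3): no bracket -> illegal
(6,4): no bracket -> illegal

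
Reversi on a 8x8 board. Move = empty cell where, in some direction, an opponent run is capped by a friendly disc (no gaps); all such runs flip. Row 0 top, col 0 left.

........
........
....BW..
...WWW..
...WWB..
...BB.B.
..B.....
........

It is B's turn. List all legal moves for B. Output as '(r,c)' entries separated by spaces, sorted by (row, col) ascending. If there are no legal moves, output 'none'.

(1,4): no bracket -> illegal
(1,5): flips 2 -> legal
(1,6): no bracket -> illegal
(2,2): no bracket -> illegal
(2,3): flips 3 -> legal
(2,6): flips 3 -> legal
(3,2): flips 1 -> legal
(3,6): no bracket -> illegal
(4,2): flips 3 -> legal
(4,6): flips 1 -> legal
(5,2): no bracket -> illegal
(5,5): no bracket -> illegal

Answer: (1,5) (2,3) (2,6) (3,2) (4,2) (4,6)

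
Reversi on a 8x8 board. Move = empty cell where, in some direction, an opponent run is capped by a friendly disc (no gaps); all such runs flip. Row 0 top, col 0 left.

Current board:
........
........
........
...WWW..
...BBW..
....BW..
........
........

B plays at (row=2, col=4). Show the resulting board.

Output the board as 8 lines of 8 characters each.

Answer: ........
........
....B...
...WBW..
...BBW..
....BW..
........
........

Derivation:
Place B at (2,4); scan 8 dirs for brackets.
Dir NW: first cell '.' (not opp) -> no flip
Dir N: first cell '.' (not opp) -> no flip
Dir NE: first cell '.' (not opp) -> no flip
Dir W: first cell '.' (not opp) -> no flip
Dir E: first cell '.' (not opp) -> no flip
Dir SW: opp run (3,3), next='.' -> no flip
Dir S: opp run (3,4) capped by B -> flip
Dir SE: opp run (3,5), next='.' -> no flip
All flips: (3,4)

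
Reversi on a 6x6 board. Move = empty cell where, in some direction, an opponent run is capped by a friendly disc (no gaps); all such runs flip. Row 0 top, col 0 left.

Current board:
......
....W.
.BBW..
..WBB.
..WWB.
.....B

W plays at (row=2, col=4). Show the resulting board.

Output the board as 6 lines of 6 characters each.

Answer: ......
....W.
.BBWW.
..WWB.
..WWB.
.....B

Derivation:
Place W at (2,4); scan 8 dirs for brackets.
Dir NW: first cell '.' (not opp) -> no flip
Dir N: first cell 'W' (not opp) -> no flip
Dir NE: first cell '.' (not opp) -> no flip
Dir W: first cell 'W' (not opp) -> no flip
Dir E: first cell '.' (not opp) -> no flip
Dir SW: opp run (3,3) capped by W -> flip
Dir S: opp run (3,4) (4,4), next='.' -> no flip
Dir SE: first cell '.' (not opp) -> no flip
All flips: (3,3)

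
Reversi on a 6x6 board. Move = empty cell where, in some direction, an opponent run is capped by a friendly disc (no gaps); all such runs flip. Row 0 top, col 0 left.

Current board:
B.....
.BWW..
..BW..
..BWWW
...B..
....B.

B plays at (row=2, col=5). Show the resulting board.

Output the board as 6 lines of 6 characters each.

Answer: B.....
.BWW..
..BW.B
..BWBW
...B..
....B.

Derivation:
Place B at (2,5); scan 8 dirs for brackets.
Dir NW: first cell '.' (not opp) -> no flip
Dir N: first cell '.' (not opp) -> no flip
Dir NE: edge -> no flip
Dir W: first cell '.' (not opp) -> no flip
Dir E: edge -> no flip
Dir SW: opp run (3,4) capped by B -> flip
Dir S: opp run (3,5), next='.' -> no flip
Dir SE: edge -> no flip
All flips: (3,4)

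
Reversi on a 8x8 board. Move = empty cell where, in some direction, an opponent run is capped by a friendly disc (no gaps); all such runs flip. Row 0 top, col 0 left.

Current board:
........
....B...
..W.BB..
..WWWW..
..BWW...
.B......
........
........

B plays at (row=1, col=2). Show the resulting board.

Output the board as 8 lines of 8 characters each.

Answer: ........
..B.B...
..B.BB..
..BWWW..
..BWW...
.B......
........
........

Derivation:
Place B at (1,2); scan 8 dirs for brackets.
Dir NW: first cell '.' (not opp) -> no flip
Dir N: first cell '.' (not opp) -> no flip
Dir NE: first cell '.' (not opp) -> no flip
Dir W: first cell '.' (not opp) -> no flip
Dir E: first cell '.' (not opp) -> no flip
Dir SW: first cell '.' (not opp) -> no flip
Dir S: opp run (2,2) (3,2) capped by B -> flip
Dir SE: first cell '.' (not opp) -> no flip
All flips: (2,2) (3,2)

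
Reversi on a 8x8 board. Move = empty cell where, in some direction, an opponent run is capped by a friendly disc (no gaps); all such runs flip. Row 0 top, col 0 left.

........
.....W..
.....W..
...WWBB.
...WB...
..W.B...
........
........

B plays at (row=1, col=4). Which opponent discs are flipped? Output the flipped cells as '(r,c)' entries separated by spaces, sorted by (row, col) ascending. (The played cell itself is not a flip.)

Dir NW: first cell '.' (not opp) -> no flip
Dir N: first cell '.' (not opp) -> no flip
Dir NE: first cell '.' (not opp) -> no flip
Dir W: first cell '.' (not opp) -> no flip
Dir E: opp run (1,5), next='.' -> no flip
Dir SW: first cell '.' (not opp) -> no flip
Dir S: first cell '.' (not opp) -> no flip
Dir SE: opp run (2,5) capped by B -> flip

Answer: (2,5)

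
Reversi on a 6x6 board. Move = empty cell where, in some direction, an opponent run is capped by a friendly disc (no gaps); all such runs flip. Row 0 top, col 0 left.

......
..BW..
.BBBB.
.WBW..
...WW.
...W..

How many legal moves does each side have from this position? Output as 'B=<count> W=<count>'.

-- B to move --
(0,2): flips 1 -> legal
(0,3): flips 1 -> legal
(0,4): flips 1 -> legal
(1,4): flips 1 -> legal
(2,0): no bracket -> illegal
(3,0): flips 1 -> legal
(3,4): flips 1 -> legal
(3,5): no bracket -> illegal
(4,0): flips 1 -> legal
(4,1): flips 1 -> legal
(4,2): flips 1 -> legal
(4,5): no bracket -> illegal
(5,2): no bracket -> illegal
(5,4): flips 1 -> legal
(5,5): flips 2 -> legal
B mobility = 11
-- W to move --
(0,1): no bracket -> illegal
(0,2): no bracket -> illegal
(0,3): no bracket -> illegal
(1,0): flips 2 -> legal
(1,1): flips 3 -> legal
(1,4): no bracket -> illegal
(1,5): flips 1 -> legal
(2,0): no bracket -> illegal
(2,5): no bracket -> illegal
(3,0): no bracket -> illegal
(3,4): no bracket -> illegal
(3,5): flips 1 -> legal
(4,1): no bracket -> illegal
(4,2): no bracket -> illegal
W mobility = 4

Answer: B=11 W=4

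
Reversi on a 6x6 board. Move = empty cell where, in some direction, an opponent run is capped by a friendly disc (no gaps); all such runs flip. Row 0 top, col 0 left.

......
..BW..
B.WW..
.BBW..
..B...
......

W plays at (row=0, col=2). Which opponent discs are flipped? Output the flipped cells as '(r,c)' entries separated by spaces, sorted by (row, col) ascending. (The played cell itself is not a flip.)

Dir NW: edge -> no flip
Dir N: edge -> no flip
Dir NE: edge -> no flip
Dir W: first cell '.' (not opp) -> no flip
Dir E: first cell '.' (not opp) -> no flip
Dir SW: first cell '.' (not opp) -> no flip
Dir S: opp run (1,2) capped by W -> flip
Dir SE: first cell 'W' (not opp) -> no flip

Answer: (1,2)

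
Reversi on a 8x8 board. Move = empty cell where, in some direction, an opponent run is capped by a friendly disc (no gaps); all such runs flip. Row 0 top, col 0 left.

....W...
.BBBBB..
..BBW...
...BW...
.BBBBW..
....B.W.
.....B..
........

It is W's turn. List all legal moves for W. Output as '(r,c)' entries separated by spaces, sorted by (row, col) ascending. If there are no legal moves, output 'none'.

(0,0): no bracket -> illegal
(0,1): flips 2 -> legal
(0,2): flips 1 -> legal
(0,3): no bracket -> illegal
(0,5): no bracket -> illegal
(0,6): flips 1 -> legal
(1,0): no bracket -> illegal
(1,6): no bracket -> illegal
(2,0): no bracket -> illegal
(2,1): flips 2 -> legal
(2,5): no bracket -> illegal
(2,6): flips 1 -> legal
(3,0): no bracket -> illegal
(3,1): flips 2 -> legal
(3,2): flips 1 -> legal
(3,5): no bracket -> illegal
(4,0): flips 4 -> legal
(5,0): no bracket -> illegal
(5,1): flips 2 -> legal
(5,2): flips 1 -> legal
(5,3): no bracket -> illegal
(5,5): no bracket -> illegal
(6,3): flips 1 -> legal
(6,4): flips 2 -> legal
(6,6): no bracket -> illegal
(7,4): flips 1 -> legal
(7,5): no bracket -> illegal
(7,6): no bracket -> illegal

Answer: (0,1) (0,2) (0,6) (2,1) (2,6) (3,1) (3,2) (4,0) (5,1) (5,2) (6,3) (6,4) (7,4)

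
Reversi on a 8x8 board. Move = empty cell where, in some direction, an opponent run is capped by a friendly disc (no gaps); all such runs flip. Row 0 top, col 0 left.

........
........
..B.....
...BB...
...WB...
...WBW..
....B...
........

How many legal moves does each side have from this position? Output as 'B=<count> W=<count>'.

-- B to move --
(3,2): flips 1 -> legal
(4,2): flips 2 -> legal
(4,5): no bracket -> illegal
(4,6): flips 1 -> legal
(5,2): flips 2 -> legal
(5,6): flips 1 -> legal
(6,2): flips 1 -> legal
(6,3): flips 2 -> legal
(6,5): no bracket -> illegal
(6,6): flips 1 -> legal
B mobility = 8
-- W to move --
(1,1): flips 3 -> legal
(1,2): no bracket -> illegal
(1,3): no bracket -> illegal
(2,1): no bracket -> illegal
(2,3): flips 1 -> legal
(2,4): no bracket -> illegal
(2,5): flips 1 -> legal
(3,1): no bracket -> illegal
(3,2): no bracket -> illegal
(3,5): flips 1 -> legal
(4,2): no bracket -> illegal
(4,5): flips 1 -> legal
(6,3): no bracket -> illegal
(6,5): flips 1 -> legal
(7,3): flips 1 -> legal
(7,4): no bracket -> illegal
(7,5): flips 1 -> legal
W mobility = 8

Answer: B=8 W=8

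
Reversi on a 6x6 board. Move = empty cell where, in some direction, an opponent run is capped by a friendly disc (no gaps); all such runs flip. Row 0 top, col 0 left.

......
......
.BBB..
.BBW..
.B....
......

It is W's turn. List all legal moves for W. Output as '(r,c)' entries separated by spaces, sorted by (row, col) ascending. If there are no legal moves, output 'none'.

(1,0): no bracket -> illegal
(1,1): flips 1 -> legal
(1,2): no bracket -> illegal
(1,3): flips 1 -> legal
(1,4): no bracket -> illegal
(2,0): no bracket -> illegal
(2,4): no bracket -> illegal
(3,0): flips 2 -> legal
(3,4): no bracket -> illegal
(4,0): no bracket -> illegal
(4,2): no bracket -> illegal
(4,3): no bracket -> illegal
(5,0): no bracket -> illegal
(5,1): no bracket -> illegal
(5,2): no bracket -> illegal

Answer: (1,1) (1,3) (3,0)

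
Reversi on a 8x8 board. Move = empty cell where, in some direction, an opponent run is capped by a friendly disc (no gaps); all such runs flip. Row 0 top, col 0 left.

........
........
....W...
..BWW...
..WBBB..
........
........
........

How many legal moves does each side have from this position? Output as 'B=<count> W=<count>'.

-- B to move --
(1,3): no bracket -> illegal
(1,4): flips 2 -> legal
(1,5): no bracket -> illegal
(2,2): flips 1 -> legal
(2,3): flips 2 -> legal
(2,5): flips 1 -> legal
(3,1): no bracket -> illegal
(3,5): flips 2 -> legal
(4,1): flips 1 -> legal
(5,1): no bracket -> illegal
(5,2): flips 1 -> legal
(5,3): no bracket -> illegal
B mobility = 7
-- W to move --
(2,1): no bracket -> illegal
(2,2): flips 1 -> legal
(2,3): no bracket -> illegal
(3,1): flips 1 -> legal
(3,5): no bracket -> illegal
(3,6): no bracket -> illegal
(4,1): no bracket -> illegal
(4,6): flips 3 -> legal
(5,2): flips 1 -> legal
(5,3): flips 1 -> legal
(5,4): flips 1 -> legal
(5,5): flips 1 -> legal
(5,6): flips 1 -> legal
W mobility = 8

Answer: B=7 W=8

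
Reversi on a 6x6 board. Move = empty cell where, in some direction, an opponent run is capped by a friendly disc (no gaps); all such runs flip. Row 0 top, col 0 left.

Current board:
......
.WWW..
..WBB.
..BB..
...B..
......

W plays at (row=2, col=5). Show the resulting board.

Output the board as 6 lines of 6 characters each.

Answer: ......
.WWW..
..WWWW
..BB..
...B..
......

Derivation:
Place W at (2,5); scan 8 dirs for brackets.
Dir NW: first cell '.' (not opp) -> no flip
Dir N: first cell '.' (not opp) -> no flip
Dir NE: edge -> no flip
Dir W: opp run (2,4) (2,3) capped by W -> flip
Dir E: edge -> no flip
Dir SW: first cell '.' (not opp) -> no flip
Dir S: first cell '.' (not opp) -> no flip
Dir SE: edge -> no flip
All flips: (2,3) (2,4)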